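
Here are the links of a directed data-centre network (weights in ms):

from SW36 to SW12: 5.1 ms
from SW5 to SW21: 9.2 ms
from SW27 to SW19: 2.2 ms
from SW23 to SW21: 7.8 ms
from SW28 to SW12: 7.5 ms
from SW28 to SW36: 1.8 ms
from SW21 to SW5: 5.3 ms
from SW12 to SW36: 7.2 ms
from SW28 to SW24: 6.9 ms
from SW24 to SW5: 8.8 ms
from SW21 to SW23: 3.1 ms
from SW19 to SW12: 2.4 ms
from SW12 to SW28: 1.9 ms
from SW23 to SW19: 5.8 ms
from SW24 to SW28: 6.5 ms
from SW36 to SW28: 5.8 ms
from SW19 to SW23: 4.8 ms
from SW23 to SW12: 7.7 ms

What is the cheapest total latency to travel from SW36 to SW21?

30.7 ms

Compare a few routes:
SW36–SW28–SW24–SW5–SW21: 5.8+6.9+8.8+9.2 = 30.7
SW36–SW12–SW28–SW24–SW5–SW21: 5.1+1.9+6.9+8.8+9.2 = 31.9
Cheapest is SW36–SW28–SW24–SW5–SW21 at 30.7 ms.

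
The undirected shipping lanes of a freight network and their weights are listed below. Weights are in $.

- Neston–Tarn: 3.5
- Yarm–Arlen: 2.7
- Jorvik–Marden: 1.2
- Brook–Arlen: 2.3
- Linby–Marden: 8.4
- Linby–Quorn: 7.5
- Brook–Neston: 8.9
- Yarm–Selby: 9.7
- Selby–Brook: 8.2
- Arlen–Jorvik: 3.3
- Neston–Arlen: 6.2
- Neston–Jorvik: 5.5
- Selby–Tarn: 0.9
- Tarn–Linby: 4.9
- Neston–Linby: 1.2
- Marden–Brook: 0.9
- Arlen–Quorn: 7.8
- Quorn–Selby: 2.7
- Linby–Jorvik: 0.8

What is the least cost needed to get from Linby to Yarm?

Shortest distances from Linby:
Linby: 0
Jorvik: 0.8  (via Linby)
Neston: 1.2  (via Linby)
Marden: 2  (via Jorvik)
Brook: 2.9  (via Marden)
Arlen: 4.1  (via Jorvik)
Tarn: 4.7  (via Neston)
Selby: 5.6  (via Tarn)
Yarm: 6.8  (via Arlen)
Shortest route: Linby → Jorvik → Arlen → Yarm = $6.8.

$6.8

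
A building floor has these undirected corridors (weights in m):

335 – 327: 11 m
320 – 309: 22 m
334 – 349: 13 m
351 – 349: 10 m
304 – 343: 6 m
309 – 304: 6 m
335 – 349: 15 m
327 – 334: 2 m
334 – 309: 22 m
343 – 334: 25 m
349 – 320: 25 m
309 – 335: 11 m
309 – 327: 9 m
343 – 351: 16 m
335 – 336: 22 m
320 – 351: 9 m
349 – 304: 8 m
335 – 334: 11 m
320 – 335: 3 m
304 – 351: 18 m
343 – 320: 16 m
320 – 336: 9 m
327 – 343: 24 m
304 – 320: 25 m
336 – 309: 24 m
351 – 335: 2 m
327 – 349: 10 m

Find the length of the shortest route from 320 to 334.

Candidate routes:
320 - 335 - 334: 3+11 = 14
320 - 351 - 335 - 334: 9+2+11 = 22
320 - 335 - 327 - 334: 3+11+2 = 16
320 - 351 - 335 - 327 - 334: 9+2+11+2 = 24
The minimum is 14 m via 320 - 335 - 334.

14 m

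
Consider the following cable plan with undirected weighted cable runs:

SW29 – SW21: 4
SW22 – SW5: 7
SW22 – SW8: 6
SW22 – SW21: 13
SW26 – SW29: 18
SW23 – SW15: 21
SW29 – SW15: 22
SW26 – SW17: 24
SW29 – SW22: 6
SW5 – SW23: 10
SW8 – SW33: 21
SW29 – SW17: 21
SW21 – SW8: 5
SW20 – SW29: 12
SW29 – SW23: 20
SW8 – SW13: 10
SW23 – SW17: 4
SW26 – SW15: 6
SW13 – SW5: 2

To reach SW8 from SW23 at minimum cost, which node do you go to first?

SW5

Enumerating some paths:
SW23 - SW5 - SW13 - SW8: 10+2+10 = 22
SW23 - SW5 - SW22 - SW8: 10+7+6 = 23
The minimum is 22 via SW23 - SW5 - SW13 - SW8.
So from SW23 the first move is to SW5.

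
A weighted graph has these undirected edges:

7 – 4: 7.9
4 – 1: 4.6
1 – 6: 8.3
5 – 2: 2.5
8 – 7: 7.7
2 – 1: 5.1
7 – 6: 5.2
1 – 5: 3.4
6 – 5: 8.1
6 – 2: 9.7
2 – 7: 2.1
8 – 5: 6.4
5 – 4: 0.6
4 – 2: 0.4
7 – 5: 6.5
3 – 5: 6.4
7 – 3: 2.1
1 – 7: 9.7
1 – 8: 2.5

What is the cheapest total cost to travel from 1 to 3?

Candidate routes:
1 - 5 - 4 - 2 - 7 - 3: 3.4+0.6+0.4+2.1+2.1 = 8.6
1 - 2 - 7 - 3: 5.1+2.1+2.1 = 9.3
1 - 4 - 2 - 7 - 3: 4.6+0.4+2.1+2.1 = 9.2
Cheapest is 1 - 5 - 4 - 2 - 7 - 3 at 8.6.

8.6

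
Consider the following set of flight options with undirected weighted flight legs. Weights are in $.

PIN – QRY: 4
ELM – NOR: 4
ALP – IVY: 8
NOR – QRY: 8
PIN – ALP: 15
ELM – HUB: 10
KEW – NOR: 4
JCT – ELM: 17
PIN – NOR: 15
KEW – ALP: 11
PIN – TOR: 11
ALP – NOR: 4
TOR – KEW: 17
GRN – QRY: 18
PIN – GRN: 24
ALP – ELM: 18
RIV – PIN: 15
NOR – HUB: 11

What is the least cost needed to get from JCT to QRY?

Running Dijkstra from JCT:
JCT: 0
ELM: 17  (via JCT)
NOR: 21  (via ELM)
ALP: 25  (via NOR)
KEW: 25  (via NOR)
HUB: 27  (via ELM)
QRY: 29  (via NOR)
Shortest route: JCT → ELM → NOR → QRY = $29.

$29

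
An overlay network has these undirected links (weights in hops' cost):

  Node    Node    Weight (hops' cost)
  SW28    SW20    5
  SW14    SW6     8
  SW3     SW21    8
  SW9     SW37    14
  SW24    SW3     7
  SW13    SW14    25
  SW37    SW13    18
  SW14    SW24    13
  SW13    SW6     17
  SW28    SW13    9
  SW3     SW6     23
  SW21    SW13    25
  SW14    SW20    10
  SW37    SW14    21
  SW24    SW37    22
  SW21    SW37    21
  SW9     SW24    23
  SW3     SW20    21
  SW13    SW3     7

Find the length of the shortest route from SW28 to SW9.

41 hops' cost

Enumerating some paths:
SW28 - SW20 - SW14 - SW37 - SW9: 5+10+21+14 = 50
SW28 - SW20 - SW14 - SW24 - SW9: 5+10+13+23 = 51
SW28 - SW13 - SW3 - SW24 - SW9: 9+7+7+23 = 46
SW28 - SW13 - SW37 - SW9: 9+18+14 = 41
The minimum is 41 hops' cost via SW28 - SW13 - SW37 - SW9.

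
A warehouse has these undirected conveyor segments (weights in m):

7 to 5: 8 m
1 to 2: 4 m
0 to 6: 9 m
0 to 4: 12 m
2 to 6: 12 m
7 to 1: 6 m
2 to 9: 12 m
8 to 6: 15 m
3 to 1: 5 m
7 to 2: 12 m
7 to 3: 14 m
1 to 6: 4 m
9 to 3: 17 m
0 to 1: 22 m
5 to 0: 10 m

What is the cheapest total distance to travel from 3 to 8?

24 m

Compare a few routes:
3 → 1 → 2 → 6 → 8: 5+4+12+15 = 36
3 → 1 → 6 → 8: 5+4+15 = 24
The minimum is 24 m via 3 → 1 → 6 → 8.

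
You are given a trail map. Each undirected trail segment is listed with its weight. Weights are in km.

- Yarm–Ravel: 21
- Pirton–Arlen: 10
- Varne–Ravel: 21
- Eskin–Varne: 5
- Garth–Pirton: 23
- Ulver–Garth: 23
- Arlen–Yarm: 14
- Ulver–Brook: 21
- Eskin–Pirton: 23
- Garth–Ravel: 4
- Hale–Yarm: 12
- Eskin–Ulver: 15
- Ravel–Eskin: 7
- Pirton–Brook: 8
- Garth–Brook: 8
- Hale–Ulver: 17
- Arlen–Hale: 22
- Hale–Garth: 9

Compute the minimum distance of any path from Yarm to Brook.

Candidate routes:
Yarm - Ravel - Garth - Brook: 21+4+8 = 33
Yarm - Arlen - Pirton - Brook: 14+10+8 = 32
Yarm - Hale - Garth - Brook: 12+9+8 = 29
The minimum is 29 km via Yarm - Hale - Garth - Brook.

29 km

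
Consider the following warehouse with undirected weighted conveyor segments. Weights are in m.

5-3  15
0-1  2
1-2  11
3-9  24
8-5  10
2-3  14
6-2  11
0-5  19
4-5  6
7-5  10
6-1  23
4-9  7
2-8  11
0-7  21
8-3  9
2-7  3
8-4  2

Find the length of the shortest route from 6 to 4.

24 m

Settle nodes by increasing distance from 6:
6: 0
2: 11  (via 6)
7: 14  (via 2)
1: 22  (via 2)
8: 22  (via 2)
0: 24  (via 1)
4: 24  (via 8)
Shortest route: 6 → 2 → 8 → 4 = 24 m.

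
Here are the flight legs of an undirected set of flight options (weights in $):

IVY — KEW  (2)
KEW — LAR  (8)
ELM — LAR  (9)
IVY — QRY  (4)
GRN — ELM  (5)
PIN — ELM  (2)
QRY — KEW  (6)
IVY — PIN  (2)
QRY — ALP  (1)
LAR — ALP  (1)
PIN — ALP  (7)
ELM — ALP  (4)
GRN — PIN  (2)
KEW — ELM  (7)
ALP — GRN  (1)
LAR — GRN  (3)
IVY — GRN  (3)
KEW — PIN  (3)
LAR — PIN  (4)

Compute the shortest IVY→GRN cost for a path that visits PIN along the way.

$4

Shortest IVY→PIN: IVY–PIN = 2
Shortest PIN→GRN: PIN–GRN = 2
Total via PIN: 2 + 2 = $4.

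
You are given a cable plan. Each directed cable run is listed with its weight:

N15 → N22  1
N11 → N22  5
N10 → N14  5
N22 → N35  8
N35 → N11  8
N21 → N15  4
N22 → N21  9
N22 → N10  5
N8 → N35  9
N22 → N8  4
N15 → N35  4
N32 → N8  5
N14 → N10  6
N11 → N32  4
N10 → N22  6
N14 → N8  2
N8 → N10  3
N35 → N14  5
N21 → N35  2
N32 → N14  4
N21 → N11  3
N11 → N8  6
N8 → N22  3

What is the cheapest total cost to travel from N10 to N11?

18

Compare a few routes:
N10–N22–N35–N11: 6+8+8 = 22
N10–N22–N21–N11: 6+9+3 = 18
N10–N14–N8–N22–N21–N11: 5+2+3+9+3 = 22
Cheapest is N10–N22–N21–N11 at 18.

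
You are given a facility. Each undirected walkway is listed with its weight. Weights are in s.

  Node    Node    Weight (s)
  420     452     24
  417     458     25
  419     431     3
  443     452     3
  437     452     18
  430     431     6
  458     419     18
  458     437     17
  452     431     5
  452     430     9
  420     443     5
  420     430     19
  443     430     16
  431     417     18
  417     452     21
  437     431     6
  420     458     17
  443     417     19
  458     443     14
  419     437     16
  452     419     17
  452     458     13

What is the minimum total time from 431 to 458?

Running Dijkstra from 431:
431: 0
419: 3  (via 431)
452: 5  (via 431)
430: 6  (via 431)
437: 6  (via 431)
443: 8  (via 452)
420: 13  (via 443)
417: 18  (via 431)
458: 18  (via 452)
Shortest route: 431–452–458 = 18 s.

18 s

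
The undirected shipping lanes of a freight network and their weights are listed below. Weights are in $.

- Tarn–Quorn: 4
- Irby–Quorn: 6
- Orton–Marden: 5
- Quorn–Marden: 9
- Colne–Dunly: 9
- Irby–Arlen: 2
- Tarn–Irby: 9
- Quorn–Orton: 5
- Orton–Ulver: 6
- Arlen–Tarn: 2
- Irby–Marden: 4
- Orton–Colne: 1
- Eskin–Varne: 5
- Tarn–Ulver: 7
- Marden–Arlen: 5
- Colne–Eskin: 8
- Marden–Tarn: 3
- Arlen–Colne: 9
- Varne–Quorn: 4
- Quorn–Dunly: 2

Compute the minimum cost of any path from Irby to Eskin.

Running Dijkstra from Irby:
Irby: 0
Arlen: 2  (via Irby)
Marden: 4  (via Irby)
Tarn: 4  (via Arlen)
Quorn: 6  (via Irby)
Dunly: 8  (via Quorn)
Orton: 9  (via Marden)
Colne: 10  (via Orton)
Varne: 10  (via Quorn)
Ulver: 11  (via Tarn)
Eskin: 15  (via Varne)
Shortest route: Irby → Quorn → Varne → Eskin = $15.

$15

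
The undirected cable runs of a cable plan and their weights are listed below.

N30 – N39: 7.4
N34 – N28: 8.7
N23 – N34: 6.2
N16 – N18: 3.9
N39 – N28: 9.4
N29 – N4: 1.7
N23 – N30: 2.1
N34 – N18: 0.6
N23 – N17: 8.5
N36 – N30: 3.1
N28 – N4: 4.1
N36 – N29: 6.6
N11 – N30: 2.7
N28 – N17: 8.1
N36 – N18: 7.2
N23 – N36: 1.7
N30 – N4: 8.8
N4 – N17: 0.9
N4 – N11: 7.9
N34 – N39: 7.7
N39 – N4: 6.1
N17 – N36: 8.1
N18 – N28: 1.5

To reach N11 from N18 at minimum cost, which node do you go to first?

N34

Candidate routes:
N18 → N28 → N4 → N11: 1.5+4.1+7.9 = 13.5
N18 → N36 → N30 → N11: 7.2+3.1+2.7 = 13
N18 → N34 → N23 → N30 → N11: 0.6+6.2+2.1+2.7 = 11.6
Cheapest is N18 → N34 → N23 → N30 → N11 at 11.6.
So from N18 the first move is to N34.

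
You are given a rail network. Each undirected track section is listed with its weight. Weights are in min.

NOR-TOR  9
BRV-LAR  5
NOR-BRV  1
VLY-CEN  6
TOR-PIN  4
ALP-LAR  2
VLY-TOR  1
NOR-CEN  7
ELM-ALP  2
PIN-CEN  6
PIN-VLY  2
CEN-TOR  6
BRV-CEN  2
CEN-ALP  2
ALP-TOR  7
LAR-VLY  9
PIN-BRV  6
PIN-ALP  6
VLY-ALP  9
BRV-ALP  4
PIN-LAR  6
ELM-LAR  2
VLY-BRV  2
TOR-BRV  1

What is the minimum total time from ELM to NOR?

Settle nodes by increasing distance from ELM:
ELM: 0
LAR: 2  (via ELM)
ALP: 2  (via ELM)
CEN: 4  (via ALP)
BRV: 6  (via ALP)
NOR: 7  (via BRV)
Shortest route: ELM → ALP → BRV → NOR = 7 min.

7 min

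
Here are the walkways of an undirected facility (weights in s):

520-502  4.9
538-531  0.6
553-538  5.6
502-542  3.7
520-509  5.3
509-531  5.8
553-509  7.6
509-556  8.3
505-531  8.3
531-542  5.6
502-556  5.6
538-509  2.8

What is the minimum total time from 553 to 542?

11.8 s

Running Dijkstra from 553:
553: 0
538: 5.6  (via 553)
531: 6.2  (via 538)
509: 7.6  (via 553)
542: 11.8  (via 531)
Shortest route: 553 → 538 → 531 → 542 = 11.8 s.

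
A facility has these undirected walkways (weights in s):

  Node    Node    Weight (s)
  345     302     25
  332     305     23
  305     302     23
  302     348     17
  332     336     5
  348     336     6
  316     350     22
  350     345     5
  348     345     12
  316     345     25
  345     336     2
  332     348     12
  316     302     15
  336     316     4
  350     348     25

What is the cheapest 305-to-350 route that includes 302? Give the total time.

49 s

Best 305 to 302: 305–302 costing 23
Shortest 302→350: 302–316–336–345–350 = 26
Total via 302: 23 + 26 = 49 s.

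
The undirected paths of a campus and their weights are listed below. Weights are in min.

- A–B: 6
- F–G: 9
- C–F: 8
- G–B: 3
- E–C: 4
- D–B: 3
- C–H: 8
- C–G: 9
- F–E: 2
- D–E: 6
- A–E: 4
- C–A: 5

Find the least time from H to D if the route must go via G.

23 min

Best H to G: H → C → G costing 17
Shortest G→D: G → B → D = 6
Total via G: 17 + 6 = 23 min.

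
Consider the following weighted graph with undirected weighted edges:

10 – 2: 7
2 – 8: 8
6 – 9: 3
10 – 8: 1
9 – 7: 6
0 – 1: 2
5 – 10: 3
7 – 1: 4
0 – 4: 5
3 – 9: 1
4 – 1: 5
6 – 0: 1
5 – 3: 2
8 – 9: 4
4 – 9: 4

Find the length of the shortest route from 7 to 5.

9

Candidate routes:
7–1–0–6–9–3–5: 4+2+1+3+1+2 = 13
7–9–3–5: 6+1+2 = 9
7–1–4–9–3–5: 4+5+4+1+2 = 16
7–9–8–10–5: 6+4+1+3 = 14
Cheapest is 7–9–3–5 at 9.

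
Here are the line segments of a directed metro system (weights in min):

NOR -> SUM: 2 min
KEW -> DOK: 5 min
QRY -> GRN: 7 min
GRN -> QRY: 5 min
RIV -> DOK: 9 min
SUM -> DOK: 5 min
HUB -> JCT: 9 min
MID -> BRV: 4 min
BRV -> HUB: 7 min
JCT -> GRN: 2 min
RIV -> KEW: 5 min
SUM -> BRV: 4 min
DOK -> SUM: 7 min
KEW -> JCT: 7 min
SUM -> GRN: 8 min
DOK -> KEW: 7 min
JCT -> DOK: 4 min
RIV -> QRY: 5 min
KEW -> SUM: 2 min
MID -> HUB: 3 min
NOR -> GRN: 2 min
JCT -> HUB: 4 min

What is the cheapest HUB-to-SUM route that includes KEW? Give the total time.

22 min

Best HUB to KEW: HUB–JCT–DOK–KEW costing 20
Shortest KEW→SUM: KEW–SUM = 2
Total via KEW: 20 + 2 = 22 min.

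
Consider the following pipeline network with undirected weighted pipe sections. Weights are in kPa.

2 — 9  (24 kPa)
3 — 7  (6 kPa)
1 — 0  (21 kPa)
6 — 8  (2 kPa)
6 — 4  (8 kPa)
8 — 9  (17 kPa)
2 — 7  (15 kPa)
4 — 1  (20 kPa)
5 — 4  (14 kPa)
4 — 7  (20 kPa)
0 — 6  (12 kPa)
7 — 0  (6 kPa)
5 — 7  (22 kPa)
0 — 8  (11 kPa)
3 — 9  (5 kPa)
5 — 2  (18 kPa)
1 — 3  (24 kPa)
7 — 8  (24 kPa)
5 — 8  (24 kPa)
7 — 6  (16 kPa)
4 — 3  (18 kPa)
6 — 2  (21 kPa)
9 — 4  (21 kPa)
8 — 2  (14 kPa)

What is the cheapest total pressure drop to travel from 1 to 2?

42 kPa

Settle nodes by increasing distance from 1:
1: 0
4: 20  (via 1)
0: 21  (via 1)
3: 24  (via 1)
7: 27  (via 0)
6: 28  (via 4)
9: 29  (via 3)
8: 30  (via 6)
5: 34  (via 4)
2: 42  (via 7)
Shortest route: 1–0–7–2 = 42 kPa.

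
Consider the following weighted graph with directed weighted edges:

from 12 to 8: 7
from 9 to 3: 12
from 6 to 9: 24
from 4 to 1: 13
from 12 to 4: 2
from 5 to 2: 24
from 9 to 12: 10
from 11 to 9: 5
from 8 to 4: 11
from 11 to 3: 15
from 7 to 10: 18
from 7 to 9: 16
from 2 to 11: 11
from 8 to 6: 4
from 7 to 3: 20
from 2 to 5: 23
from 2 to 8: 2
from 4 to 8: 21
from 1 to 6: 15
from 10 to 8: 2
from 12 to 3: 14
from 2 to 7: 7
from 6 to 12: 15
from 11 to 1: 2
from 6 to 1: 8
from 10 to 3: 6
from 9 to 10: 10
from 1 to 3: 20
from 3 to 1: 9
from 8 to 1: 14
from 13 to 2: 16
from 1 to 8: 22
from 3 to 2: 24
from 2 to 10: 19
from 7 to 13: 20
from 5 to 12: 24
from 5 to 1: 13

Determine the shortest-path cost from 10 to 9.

30

Enumerating some paths:
10 → 8 → 6 → 9: 2+4+24 = 30
10 → 3 → 2 → 11 → 9: 6+24+11+5 = 46
The minimum is 30 via 10 → 8 → 6 → 9.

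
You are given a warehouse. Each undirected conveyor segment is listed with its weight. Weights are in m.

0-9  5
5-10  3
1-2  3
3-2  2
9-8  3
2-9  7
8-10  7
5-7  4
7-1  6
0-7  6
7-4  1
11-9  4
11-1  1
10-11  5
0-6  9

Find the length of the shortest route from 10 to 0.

13 m

Candidate routes:
10 → 11 → 9 → 0: 5+4+5 = 14
10 → 5 → 7 → 0: 3+4+6 = 13
10 → 11 → 1 → 7 → 0: 5+1+6+6 = 18
10 → 8 → 9 → 0: 7+3+5 = 15
Cheapest is 10 → 5 → 7 → 0 at 13 m.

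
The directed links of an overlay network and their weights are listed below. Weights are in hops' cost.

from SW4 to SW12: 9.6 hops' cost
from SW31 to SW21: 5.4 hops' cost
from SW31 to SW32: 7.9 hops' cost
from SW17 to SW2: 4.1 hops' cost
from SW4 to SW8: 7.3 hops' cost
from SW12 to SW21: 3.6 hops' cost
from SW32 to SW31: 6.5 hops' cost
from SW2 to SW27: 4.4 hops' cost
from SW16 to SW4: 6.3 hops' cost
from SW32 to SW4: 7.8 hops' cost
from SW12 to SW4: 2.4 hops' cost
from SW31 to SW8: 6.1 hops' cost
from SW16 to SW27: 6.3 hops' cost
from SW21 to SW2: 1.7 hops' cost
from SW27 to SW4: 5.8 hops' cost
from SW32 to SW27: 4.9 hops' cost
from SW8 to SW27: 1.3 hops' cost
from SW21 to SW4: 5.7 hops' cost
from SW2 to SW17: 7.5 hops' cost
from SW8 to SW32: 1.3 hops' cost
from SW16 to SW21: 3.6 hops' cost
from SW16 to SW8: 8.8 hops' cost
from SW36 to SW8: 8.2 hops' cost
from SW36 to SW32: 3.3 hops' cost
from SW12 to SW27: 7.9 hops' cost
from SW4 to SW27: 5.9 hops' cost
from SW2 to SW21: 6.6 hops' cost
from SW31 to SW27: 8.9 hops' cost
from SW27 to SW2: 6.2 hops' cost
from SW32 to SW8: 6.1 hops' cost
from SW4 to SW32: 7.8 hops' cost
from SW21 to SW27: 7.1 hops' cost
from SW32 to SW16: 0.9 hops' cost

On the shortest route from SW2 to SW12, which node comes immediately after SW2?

Enumerating some paths:
SW2 → SW27 → SW4 → SW12: 4.4+5.8+9.6 = 19.8
SW2 → SW21 → SW4 → SW12: 6.6+5.7+9.6 = 21.9
The minimum is 19.8 hops' cost via SW2 → SW27 → SW4 → SW12.
So from SW2 the first move is to SW27.

SW27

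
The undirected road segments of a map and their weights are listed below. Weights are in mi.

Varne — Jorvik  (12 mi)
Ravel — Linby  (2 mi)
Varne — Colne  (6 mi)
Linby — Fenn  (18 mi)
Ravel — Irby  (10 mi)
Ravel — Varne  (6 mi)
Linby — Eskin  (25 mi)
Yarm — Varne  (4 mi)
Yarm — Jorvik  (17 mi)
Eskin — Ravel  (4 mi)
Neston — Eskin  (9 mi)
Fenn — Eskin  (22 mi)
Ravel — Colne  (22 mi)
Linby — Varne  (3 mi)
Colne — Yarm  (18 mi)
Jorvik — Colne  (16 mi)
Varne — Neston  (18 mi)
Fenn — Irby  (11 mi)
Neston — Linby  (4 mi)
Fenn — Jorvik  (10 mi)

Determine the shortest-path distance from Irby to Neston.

Running Dijkstra from Irby:
Irby: 0
Ravel: 10  (via Irby)
Fenn: 11  (via Irby)
Linby: 12  (via Ravel)
Eskin: 14  (via Ravel)
Varne: 15  (via Linby)
Neston: 16  (via Linby)
Shortest route: Irby–Ravel–Linby–Neston = 16 mi.

16 mi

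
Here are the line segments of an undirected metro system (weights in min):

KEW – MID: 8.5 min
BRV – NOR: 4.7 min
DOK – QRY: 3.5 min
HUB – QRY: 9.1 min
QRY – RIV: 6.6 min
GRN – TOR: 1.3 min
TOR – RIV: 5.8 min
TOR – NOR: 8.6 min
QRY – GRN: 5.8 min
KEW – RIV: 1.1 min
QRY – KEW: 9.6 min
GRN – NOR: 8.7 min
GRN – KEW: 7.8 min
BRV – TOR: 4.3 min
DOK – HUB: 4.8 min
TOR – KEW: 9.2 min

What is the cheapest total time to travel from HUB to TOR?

Running Dijkstra from HUB:
HUB: 0
DOK: 4.8  (via HUB)
QRY: 8.3  (via DOK)
GRN: 14.1  (via QRY)
RIV: 14.9  (via QRY)
TOR: 15.4  (via GRN)
Shortest route: HUB–DOK–QRY–GRN–TOR = 15.4 min.

15.4 min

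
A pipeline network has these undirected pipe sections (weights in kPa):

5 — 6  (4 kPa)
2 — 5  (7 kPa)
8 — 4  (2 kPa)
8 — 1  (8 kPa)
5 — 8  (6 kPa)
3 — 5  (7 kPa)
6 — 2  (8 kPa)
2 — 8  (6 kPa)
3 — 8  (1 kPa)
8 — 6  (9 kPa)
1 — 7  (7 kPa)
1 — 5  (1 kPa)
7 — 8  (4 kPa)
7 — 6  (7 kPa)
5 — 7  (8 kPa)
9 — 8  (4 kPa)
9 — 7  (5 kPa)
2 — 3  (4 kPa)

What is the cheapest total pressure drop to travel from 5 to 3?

7 kPa

Settle nodes by increasing distance from 5:
5: 0
1: 1  (via 5)
6: 4  (via 5)
8: 6  (via 5)
2: 7  (via 5)
3: 7  (via 5)
Shortest route: 5 → 3 = 7 kPa.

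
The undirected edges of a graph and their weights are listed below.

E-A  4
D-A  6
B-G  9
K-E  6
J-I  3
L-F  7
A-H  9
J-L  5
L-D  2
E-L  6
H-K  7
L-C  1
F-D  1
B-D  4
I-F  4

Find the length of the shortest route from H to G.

28

Settle nodes by increasing distance from H:
H: 0
K: 7  (via H)
A: 9  (via H)
E: 13  (via K)
D: 15  (via A)
F: 16  (via D)
L: 17  (via D)
C: 18  (via L)
B: 19  (via D)
I: 20  (via F)
J: 22  (via L)
G: 28  (via B)
Shortest route: H → A → D → B → G = 28.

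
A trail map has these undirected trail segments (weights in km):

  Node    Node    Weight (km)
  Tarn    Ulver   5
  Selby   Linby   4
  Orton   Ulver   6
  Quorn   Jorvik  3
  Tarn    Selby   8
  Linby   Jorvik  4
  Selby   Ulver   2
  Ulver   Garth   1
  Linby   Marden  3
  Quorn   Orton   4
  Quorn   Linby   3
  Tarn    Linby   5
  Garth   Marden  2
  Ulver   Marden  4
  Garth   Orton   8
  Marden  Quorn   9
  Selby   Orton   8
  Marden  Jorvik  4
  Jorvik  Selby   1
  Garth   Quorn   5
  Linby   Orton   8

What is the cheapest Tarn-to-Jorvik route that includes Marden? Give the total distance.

Best Tarn to Marden: Tarn–Linby–Marden costing 8
Best Marden to Jorvik: Marden–Jorvik costing 4
Total via Marden: 8 + 4 = 12 km.

12 km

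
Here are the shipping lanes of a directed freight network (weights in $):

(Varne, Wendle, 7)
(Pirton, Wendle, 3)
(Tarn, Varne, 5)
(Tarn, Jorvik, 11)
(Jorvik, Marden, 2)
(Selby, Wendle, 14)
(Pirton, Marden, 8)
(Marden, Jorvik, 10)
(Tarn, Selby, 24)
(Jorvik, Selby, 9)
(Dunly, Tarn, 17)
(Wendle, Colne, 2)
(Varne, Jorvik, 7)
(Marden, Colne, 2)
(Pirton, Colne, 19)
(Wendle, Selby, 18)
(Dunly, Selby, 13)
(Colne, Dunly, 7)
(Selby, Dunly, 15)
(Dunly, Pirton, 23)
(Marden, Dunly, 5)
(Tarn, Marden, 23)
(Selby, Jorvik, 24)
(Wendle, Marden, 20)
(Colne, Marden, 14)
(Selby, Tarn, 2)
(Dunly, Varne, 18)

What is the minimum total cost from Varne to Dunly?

$14

Settle nodes by increasing distance from Varne:
Varne: 0
Wendle: 7  (via Varne)
Jorvik: 7  (via Varne)
Marden: 9  (via Jorvik)
Colne: 9  (via Wendle)
Dunly: 14  (via Marden)
Shortest route: Varne → Jorvik → Marden → Dunly = $14.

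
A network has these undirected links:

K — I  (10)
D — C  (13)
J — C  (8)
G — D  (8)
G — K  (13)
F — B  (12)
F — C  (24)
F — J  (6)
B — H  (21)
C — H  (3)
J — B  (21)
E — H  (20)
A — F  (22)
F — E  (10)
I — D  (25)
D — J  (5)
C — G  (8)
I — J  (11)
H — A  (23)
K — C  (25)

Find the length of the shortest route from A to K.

Candidate routes:
A - F - J - I - K: 22+6+11+10 = 49
A - H - C - G - K: 23+3+8+13 = 47
The minimum is 47 via A - H - C - G - K.

47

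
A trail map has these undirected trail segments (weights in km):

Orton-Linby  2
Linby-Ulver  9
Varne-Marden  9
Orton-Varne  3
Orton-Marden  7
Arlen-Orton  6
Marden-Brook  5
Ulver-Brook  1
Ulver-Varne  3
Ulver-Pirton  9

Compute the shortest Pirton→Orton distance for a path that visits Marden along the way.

Best Pirton to Marden: Pirton–Ulver–Brook–Marden costing 15
Best Marden to Orton: Marden–Orton costing 7
Total via Marden: 15 + 7 = 22 km.

22 km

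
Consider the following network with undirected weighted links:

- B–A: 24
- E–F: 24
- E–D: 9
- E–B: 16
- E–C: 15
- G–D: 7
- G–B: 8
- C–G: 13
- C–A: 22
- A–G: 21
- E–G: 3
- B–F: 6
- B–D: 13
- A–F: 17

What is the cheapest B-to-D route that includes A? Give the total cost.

Shortest B→A: B → F → A = 23
Shortest A→D: A → G → D = 28
Total via A: 23 + 28 = 51.

51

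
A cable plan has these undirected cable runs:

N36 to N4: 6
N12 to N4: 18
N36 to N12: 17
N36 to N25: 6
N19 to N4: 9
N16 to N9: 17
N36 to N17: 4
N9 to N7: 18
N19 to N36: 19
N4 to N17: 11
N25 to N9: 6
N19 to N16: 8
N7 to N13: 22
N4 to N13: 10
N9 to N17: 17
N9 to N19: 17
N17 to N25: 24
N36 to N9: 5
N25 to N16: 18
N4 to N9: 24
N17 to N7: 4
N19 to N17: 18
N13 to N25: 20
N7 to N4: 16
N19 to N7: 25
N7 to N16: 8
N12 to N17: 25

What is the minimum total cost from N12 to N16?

Shortest distances from N12:
N12: 0
N36: 17  (via N12)
N4: 18  (via N12)
N17: 21  (via N36)
N9: 22  (via N36)
N25: 23  (via N36)
N7: 25  (via N17)
N19: 27  (via N4)
N13: 28  (via N4)
N16: 33  (via N7)
Shortest route: N12–N36–N17–N7–N16 = 33.

33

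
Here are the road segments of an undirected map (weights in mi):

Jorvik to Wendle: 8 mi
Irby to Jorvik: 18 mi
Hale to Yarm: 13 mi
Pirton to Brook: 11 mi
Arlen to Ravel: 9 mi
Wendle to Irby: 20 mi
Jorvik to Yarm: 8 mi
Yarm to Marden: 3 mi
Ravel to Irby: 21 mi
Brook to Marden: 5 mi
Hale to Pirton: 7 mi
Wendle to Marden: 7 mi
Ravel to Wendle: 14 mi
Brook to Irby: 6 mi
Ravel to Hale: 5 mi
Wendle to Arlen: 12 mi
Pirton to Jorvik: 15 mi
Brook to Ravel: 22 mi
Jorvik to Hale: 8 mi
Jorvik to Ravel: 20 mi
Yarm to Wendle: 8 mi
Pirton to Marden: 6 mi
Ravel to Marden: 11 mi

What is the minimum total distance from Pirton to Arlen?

Candidate routes:
Pirton - Marden - Ravel - Arlen: 6+11+9 = 26
Pirton - Marden - Wendle - Arlen: 6+7+12 = 25
Pirton - Marden - Yarm - Wendle - Arlen: 6+3+8+12 = 29
Pirton - Hale - Ravel - Arlen: 7+5+9 = 21
Cheapest is Pirton - Hale - Ravel - Arlen at 21 mi.

21 mi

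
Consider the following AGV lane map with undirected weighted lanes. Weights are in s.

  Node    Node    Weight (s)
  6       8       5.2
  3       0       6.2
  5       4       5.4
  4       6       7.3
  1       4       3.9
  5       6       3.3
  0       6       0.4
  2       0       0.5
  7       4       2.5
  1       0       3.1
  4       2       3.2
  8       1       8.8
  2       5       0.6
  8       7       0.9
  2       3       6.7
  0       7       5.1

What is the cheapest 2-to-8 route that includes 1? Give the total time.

Shortest 2→1: 2–0–1 = 3.6
Best 1 to 8: 1–4–7–8 costing 7.3
Total via 1: 3.6 + 7.3 = 10.9 s.

10.9 s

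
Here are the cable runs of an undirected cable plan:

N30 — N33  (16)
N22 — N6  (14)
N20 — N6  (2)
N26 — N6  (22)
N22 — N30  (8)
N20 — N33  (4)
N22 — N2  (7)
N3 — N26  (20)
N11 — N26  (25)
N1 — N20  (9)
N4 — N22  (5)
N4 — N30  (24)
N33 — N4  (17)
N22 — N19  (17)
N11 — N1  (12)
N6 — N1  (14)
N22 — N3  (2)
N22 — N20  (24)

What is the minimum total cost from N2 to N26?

29

Running Dijkstra from N2:
N2: 0
N22: 7  (via N2)
N3: 9  (via N22)
N4: 12  (via N22)
N30: 15  (via N22)
N6: 21  (via N22)
N20: 23  (via N6)
N19: 24  (via N22)
N33: 27  (via N20)
N26: 29  (via N3)
Shortest route: N2–N22–N3–N26 = 29.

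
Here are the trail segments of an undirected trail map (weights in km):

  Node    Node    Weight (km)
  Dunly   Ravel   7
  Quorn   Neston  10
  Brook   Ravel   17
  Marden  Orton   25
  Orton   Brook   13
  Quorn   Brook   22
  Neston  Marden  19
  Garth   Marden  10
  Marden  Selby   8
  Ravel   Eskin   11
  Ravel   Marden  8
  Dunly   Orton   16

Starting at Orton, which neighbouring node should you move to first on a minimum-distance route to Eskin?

Enumerating some paths:
Orton - Dunly - Ravel - Eskin: 16+7+11 = 34
Orton - Marden - Ravel - Eskin: 25+8+11 = 44
Orton - Brook - Ravel - Eskin: 13+17+11 = 41
The minimum is 34 km via Orton - Dunly - Ravel - Eskin.
So from Orton the first move is to Dunly.

Dunly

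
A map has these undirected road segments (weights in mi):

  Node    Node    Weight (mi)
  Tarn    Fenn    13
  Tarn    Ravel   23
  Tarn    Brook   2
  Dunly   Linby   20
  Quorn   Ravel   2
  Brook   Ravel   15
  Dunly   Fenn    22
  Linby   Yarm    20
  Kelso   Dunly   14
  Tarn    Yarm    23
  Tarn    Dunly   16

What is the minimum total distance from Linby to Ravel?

Compare a few routes:
Linby → Dunly → Tarn → Brook → Ravel: 20+16+2+15 = 53
Linby → Dunly → Tarn → Ravel: 20+16+23 = 59
The minimum is 53 mi via Linby → Dunly → Tarn → Brook → Ravel.

53 mi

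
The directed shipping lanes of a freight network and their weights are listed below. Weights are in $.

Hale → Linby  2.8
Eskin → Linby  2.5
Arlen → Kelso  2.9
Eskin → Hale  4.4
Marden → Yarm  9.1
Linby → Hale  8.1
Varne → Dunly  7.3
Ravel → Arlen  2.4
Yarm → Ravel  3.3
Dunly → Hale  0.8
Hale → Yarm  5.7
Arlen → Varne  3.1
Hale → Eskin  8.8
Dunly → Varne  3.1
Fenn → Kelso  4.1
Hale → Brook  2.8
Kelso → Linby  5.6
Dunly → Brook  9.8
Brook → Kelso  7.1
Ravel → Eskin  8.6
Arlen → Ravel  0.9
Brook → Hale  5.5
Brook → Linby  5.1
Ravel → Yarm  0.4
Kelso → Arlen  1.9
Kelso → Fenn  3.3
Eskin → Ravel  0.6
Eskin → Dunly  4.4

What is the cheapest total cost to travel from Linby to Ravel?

$17.1

Running Dijkstra from Linby:
Linby: 0
Hale: 8.1  (via Linby)
Brook: 10.9  (via Hale)
Yarm: 13.8  (via Hale)
Eskin: 16.9  (via Hale)
Ravel: 17.1  (via Yarm)
Shortest route: Linby–Hale–Yarm–Ravel = $17.1.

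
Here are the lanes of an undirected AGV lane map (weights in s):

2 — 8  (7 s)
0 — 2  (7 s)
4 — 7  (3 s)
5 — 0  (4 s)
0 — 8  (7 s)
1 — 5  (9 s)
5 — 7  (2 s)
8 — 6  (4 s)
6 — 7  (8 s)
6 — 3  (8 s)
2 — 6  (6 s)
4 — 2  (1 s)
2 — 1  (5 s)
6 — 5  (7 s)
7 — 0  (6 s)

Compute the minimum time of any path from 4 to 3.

15 s

Enumerating some paths:
4 → 2 → 8 → 6 → 3: 1+7+4+8 = 20
4 → 7 → 5 → 6 → 3: 3+2+7+8 = 20
4 → 2 → 6 → 3: 1+6+8 = 15
4 → 7 → 6 → 3: 3+8+8 = 19
Cheapest is 4 → 2 → 6 → 3 at 15 s.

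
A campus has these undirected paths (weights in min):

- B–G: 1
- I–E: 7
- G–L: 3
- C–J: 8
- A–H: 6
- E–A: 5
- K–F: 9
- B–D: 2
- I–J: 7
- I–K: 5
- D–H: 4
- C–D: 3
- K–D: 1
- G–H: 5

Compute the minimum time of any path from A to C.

Settle nodes by increasing distance from A:
A: 0
E: 5  (via A)
H: 6  (via A)
D: 10  (via H)
G: 11  (via H)
K: 11  (via D)
B: 12  (via D)
I: 12  (via E)
C: 13  (via D)
Shortest route: A → H → D → C = 13 min.

13 min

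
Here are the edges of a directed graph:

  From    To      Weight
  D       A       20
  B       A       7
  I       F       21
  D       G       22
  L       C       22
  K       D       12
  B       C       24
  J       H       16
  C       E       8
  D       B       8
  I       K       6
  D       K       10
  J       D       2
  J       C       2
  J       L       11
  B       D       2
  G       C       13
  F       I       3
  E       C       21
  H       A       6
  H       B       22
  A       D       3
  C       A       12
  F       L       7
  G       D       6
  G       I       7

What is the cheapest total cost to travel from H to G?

Candidate routes:
H → A → D → G: 6+3+22 = 31
H → B → D → G: 22+2+22 = 46
Cheapest is H → A → D → G at 31.

31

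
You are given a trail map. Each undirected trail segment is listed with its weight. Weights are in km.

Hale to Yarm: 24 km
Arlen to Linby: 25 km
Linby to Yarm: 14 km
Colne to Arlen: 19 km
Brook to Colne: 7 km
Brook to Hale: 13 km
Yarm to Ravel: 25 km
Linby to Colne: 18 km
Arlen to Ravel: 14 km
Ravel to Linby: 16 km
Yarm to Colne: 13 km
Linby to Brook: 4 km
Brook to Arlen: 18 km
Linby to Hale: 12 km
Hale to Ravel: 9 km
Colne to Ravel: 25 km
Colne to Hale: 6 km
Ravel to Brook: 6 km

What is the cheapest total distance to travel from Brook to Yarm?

18 km

Enumerating some paths:
Brook - Colne - Yarm: 7+13 = 20
Brook - Ravel - Yarm: 6+25 = 31
Brook - Linby - Yarm: 4+14 = 18
The minimum is 18 km via Brook - Linby - Yarm.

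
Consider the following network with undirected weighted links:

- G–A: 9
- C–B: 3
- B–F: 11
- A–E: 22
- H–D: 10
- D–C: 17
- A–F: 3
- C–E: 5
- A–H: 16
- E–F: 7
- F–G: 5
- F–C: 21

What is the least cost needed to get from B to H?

30

Enumerating some paths:
B - F - A - H: 11+3+16 = 30
B - C - E - F - A - H: 3+5+7+3+16 = 34
The minimum is 30 via B - F - A - H.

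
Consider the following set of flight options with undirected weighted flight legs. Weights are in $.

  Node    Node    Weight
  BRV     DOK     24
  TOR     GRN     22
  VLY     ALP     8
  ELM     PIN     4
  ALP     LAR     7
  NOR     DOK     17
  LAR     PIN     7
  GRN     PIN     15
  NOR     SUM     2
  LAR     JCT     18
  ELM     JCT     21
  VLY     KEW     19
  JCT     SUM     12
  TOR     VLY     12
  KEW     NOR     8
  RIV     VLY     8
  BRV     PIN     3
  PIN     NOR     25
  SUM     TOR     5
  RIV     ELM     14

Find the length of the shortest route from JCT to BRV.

$28

Compare a few routes:
JCT–LAR–PIN–BRV: 18+7+3 = 28
JCT–SUM–TOR–VLY–ALP–LAR–PIN–BRV: 12+5+12+8+7+7+3 = 54
JCT–SUM–NOR–DOK–BRV: 12+2+17+24 = 55
JCT–SUM–NOR–PIN–BRV: 12+2+25+3 = 42
The minimum is $28 via JCT–LAR–PIN–BRV.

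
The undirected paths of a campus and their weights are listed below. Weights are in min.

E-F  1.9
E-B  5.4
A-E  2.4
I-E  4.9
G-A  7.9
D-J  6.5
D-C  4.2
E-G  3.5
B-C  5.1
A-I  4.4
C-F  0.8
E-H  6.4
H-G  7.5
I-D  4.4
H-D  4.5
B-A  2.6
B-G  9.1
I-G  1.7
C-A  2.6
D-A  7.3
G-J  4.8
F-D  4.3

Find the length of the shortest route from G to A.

Settle nodes by increasing distance from G:
G: 0
I: 1.7  (via G)
E: 3.5  (via G)
J: 4.8  (via G)
F: 5.4  (via E)
A: 5.9  (via E)
Shortest route: G → E → A = 5.9 min.

5.9 min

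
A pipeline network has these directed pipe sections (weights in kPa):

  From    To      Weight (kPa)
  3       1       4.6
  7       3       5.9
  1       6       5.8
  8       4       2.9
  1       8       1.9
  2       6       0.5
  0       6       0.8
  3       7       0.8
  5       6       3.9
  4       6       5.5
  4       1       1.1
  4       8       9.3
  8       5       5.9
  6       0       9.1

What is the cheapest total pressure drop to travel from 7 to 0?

25.4 kPa

Settle nodes by increasing distance from 7:
7: 0
3: 5.9  (via 7)
1: 10.5  (via 3)
8: 12.4  (via 1)
4: 15.3  (via 8)
6: 16.3  (via 1)
5: 18.3  (via 8)
0: 25.4  (via 6)
Shortest route: 7–3–1–6–0 = 25.4 kPa.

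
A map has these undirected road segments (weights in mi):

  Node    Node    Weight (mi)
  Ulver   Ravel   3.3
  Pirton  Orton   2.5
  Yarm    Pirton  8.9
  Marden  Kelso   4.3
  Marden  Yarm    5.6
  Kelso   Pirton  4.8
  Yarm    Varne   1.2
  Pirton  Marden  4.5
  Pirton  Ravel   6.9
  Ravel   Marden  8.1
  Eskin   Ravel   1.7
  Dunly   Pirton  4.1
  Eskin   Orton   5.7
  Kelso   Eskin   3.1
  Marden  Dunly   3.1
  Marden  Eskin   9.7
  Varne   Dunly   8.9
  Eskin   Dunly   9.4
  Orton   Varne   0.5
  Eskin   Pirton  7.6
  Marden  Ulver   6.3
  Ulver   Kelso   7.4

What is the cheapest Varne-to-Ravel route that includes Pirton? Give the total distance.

9.9 mi

Shortest Varne→Pirton: Varne–Orton–Pirton = 3
Best Pirton to Ravel: Pirton–Ravel costing 6.9
Total via Pirton: 3 + 6.9 = 9.9 mi.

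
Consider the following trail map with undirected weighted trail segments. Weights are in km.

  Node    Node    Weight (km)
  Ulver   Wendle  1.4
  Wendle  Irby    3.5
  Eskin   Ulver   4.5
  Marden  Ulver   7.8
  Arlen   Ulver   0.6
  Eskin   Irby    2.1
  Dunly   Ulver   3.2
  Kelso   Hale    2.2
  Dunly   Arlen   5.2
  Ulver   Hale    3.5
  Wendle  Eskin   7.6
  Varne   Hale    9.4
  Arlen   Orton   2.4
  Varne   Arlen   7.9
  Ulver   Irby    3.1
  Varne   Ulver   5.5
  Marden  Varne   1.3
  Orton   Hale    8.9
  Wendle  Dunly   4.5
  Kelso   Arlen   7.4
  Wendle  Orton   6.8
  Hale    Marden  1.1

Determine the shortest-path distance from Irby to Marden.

7.7 km

Candidate routes:
Irby → Ulver → Varne → Marden: 3.1+5.5+1.3 = 9.9
Irby → Ulver → Marden: 3.1+7.8 = 10.9
Irby → Wendle → Ulver → Hale → Marden: 3.5+1.4+3.5+1.1 = 9.5
Irby → Ulver → Hale → Marden: 3.1+3.5+1.1 = 7.7
Cheapest is Irby → Ulver → Hale → Marden at 7.7 km.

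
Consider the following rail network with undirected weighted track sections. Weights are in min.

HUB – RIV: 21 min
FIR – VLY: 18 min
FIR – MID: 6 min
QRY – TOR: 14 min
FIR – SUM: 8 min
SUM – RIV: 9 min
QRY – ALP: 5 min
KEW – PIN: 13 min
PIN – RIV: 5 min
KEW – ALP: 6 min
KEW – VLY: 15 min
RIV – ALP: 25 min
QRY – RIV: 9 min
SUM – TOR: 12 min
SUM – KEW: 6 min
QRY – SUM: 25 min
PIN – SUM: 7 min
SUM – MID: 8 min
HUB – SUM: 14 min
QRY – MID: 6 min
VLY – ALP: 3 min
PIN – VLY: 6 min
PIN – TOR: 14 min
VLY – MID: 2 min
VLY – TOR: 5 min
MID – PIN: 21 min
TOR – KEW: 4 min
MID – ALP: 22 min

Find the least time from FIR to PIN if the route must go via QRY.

Shortest FIR→QRY: FIR → MID → QRY = 12
Shortest QRY→PIN: QRY → ALP → VLY → PIN = 14
Total via QRY: 12 + 14 = 26 min.

26 min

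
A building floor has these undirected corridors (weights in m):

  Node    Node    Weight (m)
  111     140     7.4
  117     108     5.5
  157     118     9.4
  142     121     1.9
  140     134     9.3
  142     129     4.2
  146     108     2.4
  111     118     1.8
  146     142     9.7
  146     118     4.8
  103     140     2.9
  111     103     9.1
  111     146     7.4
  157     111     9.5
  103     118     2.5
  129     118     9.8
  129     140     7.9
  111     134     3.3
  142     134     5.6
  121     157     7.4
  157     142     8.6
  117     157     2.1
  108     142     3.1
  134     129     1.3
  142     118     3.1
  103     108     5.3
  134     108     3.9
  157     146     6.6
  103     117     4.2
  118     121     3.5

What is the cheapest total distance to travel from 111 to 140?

7.2 m

Compare a few routes:
111 - 118 - 103 - 140: 1.8+2.5+2.9 = 7.2
111 - 140: 7.4 = 7.4
Cheapest is 111 - 118 - 103 - 140 at 7.2 m.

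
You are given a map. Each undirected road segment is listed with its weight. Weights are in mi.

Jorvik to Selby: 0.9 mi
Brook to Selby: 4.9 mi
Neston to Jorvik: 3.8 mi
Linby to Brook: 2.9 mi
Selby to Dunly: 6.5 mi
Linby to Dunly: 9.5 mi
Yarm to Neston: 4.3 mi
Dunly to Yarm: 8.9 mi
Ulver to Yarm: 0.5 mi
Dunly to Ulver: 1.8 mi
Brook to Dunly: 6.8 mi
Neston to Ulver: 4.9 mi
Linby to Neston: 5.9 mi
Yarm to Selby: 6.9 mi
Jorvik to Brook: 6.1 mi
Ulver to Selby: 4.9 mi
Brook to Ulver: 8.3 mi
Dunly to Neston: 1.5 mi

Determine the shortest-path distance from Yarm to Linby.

Settle nodes by increasing distance from Yarm:
Yarm: 0
Ulver: 0.5  (via Yarm)
Dunly: 2.3  (via Ulver)
Neston: 3.8  (via Dunly)
Selby: 5.4  (via Ulver)
Jorvik: 6.3  (via Selby)
Brook: 8.8  (via Ulver)
Linby: 9.7  (via Neston)
Shortest route: Yarm → Ulver → Dunly → Neston → Linby = 9.7 mi.

9.7 mi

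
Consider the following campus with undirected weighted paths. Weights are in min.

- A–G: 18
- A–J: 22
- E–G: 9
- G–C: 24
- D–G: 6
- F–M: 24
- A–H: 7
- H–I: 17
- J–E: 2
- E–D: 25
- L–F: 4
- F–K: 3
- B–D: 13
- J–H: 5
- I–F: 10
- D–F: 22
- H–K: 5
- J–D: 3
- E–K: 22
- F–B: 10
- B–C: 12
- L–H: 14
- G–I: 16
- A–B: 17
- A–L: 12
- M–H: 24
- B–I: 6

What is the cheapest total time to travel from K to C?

25 min

Compare a few routes:
K - H - I - B - C: 5+17+6+12 = 40
K - H - J - D - B - C: 5+5+3+13+12 = 38
K - F - B - C: 3+10+12 = 25
K - F - I - B - C: 3+10+6+12 = 31
Cheapest is K - F - B - C at 25 min.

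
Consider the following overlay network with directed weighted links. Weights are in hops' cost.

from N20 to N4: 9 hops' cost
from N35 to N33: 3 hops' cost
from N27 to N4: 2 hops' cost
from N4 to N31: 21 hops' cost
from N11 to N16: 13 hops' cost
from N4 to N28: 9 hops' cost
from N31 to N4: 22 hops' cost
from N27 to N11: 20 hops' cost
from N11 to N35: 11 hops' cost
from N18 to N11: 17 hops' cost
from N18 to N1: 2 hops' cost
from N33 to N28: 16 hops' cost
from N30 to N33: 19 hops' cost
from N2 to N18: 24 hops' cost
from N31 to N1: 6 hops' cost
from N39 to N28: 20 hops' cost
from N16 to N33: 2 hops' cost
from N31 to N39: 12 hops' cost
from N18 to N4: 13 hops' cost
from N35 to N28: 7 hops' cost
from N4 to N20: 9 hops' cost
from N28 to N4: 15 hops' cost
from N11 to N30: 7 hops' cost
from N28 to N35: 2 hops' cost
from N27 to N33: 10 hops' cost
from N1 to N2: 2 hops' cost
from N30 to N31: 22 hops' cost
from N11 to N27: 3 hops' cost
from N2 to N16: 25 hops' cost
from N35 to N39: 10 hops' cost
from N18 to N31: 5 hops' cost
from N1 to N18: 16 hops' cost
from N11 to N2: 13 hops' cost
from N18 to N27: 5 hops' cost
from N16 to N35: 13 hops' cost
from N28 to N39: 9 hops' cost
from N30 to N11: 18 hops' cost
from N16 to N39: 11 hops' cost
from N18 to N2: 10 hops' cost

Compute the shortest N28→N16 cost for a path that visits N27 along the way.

96 hops' cost

Best N28 to N27: N28–N4–N31–N1–N18–N27 costing 63
Shortest N27→N16: N27–N11–N16 = 33
Total via N27: 63 + 33 = 96 hops' cost.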